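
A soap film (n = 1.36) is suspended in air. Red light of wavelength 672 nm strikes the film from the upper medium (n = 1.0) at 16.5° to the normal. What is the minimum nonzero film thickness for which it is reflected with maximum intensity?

126 nm

Ray reflecting at the top interface goes from n = 1.0 toward n = 1.36: a half-wave phase shift.
Bottom surface (1.36 → 1.0): reflection off a lower-index medium gives no phase shift.
Net: one phase inversion between the two reflected rays.
With one net inversion, constructive interference in reflection requires 2 n t cos θ_r = (m + ½) λ.
Snell's law: 1.0 sin 16.5° = 1.36 sin θ_r → sin θ_r = 0.209, cos θ_r = 0.978.
Minimum at m = 0: t = λ / (4 n cos θ_r) = 672 / (4 × 1.36 × 0.978) = 126 nm.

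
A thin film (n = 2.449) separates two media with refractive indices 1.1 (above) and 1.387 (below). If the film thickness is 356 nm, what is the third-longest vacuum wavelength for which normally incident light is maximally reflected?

Top surface (1.1 → 2.449): reflection off a higher-index medium gives a half-wave phase shift.
Ray reflecting at the bottom interface goes from n = 2.449 toward n = 1.387: no phase shift.
The two reflections differ by half a wavelength.
With one net inversion, constructive interference in reflection requires 2 n t = (m + ½) λ.
λ = 2 n t / (m + ½). The third-longest wavelength is m = 2: λ = 2 × 2.449 × 356 / 2.50 = 697 nm.

697 nm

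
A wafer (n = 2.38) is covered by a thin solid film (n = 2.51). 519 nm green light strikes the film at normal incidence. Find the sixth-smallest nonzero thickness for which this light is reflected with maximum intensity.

Top surface (1.0 → 2.51): reflection off a higher-index medium gives a half-wave phase shift.
Ray reflecting at the bottom interface goes from n = 2.51 toward n = 2.38: no phase shift.
The two reflections differ by half a wavelength.
With one net inversion, constructive interference in reflection requires 2 n t = (m + ½) λ.
The sixth-smallest nonzero thickness corresponds to m = 5: t = (m + ½) λ / (2 n) = 5.50 × 519 / (2 × 2.51) = 569 nm.

569 nm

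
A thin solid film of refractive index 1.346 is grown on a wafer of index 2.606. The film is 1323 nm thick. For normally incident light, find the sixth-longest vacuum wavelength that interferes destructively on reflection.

648 nm

Top surface (1.0 → 1.346): reflection off a higher-index medium gives a half-wave phase shift.
Bottom surface (1.346 → 2.606): reflection off a higher-index medium gives a half-wave phase shift.
Net: no relative phase inversion (both shifts match).
With no net inversion, destructive interference in reflection requires 2 n t = (m + ½) λ.
λ = 2 n t / (m + ½). The sixth-longest wavelength is m = 5: λ = 2 × 1.346 × 1323 / 5.50 = 648 nm.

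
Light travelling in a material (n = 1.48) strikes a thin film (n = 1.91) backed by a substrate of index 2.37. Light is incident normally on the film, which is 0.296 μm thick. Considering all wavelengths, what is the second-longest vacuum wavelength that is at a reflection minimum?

Ray reflecting at the top interface goes from n = 1.48 toward n = 1.91: a half-wave phase shift.
Ray reflecting at the bottom interface goes from n = 1.91 toward n = 2.37: a half-wave phase shift.
The two reflections carry the same phase change, so no net offset.
So the condition for destructive reflection is 2 n t = (m + ½) λ.
λ = 2 n t / (m + ½). The second-longest wavelength is m = 1: λ = 2 × 1.91 × 296 / 1.50 = 754 nm.

754 nm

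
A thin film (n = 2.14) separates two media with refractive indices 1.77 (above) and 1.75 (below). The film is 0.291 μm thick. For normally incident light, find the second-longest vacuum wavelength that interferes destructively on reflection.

Ray reflecting at the top interface goes from n = 1.77 toward n = 2.14: a half-wave phase shift.
Bottom surface (2.14 → 1.75): reflection off a lower-index medium gives no phase shift.
Exactly one π shift → a net half-wave offset.
For dark reflection here: 2 n t = m λ.
λ = 2 n t / m. The second-longest wavelength is m = 2: λ = 2 × 2.14 × 291 / 2.00 = 623 nm.

623 nm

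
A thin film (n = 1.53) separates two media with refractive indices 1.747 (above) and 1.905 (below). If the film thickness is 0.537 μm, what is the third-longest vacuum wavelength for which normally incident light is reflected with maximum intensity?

657 nm

At the upper boundary (n = 1.747 to n = 1.53) the reflected ray undergoes no phase shift.
At the lower boundary (n = 1.53 to n = 1.905) the reflected ray undergoes a half-wave phase shift.
The two reflections differ by half a wavelength.
For bright reflection here: 2 n t = (m + ½) λ.
λ = 2 n t / (m + ½). The third-longest wavelength is m = 2: λ = 2 × 1.53 × 537 / 2.50 = 657 nm.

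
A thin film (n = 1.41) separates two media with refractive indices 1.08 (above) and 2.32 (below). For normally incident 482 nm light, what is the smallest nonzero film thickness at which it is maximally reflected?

Ray reflecting at the top interface goes from n = 1.08 toward n = 1.41: a half-wave phase shift.
Ray reflecting at the bottom interface goes from n = 1.41 toward n = 2.32: a half-wave phase shift.
Zero or two π shifts → no net half-wave offset.
With no net inversion, constructive interference in reflection requires 2 n t = m λ.
The smallest nonzero thickness corresponds to m = 1: t = m λ / (2 n) = 1.00 × 482 / (2 × 1.41) = 171 nm.

171 nm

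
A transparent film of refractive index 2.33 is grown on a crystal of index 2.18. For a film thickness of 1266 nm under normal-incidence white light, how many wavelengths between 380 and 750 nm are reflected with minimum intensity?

At the upper boundary (n = 1.0 to n = 2.33) the reflected ray undergoes a half-wave phase shift.
At the lower boundary (n = 2.33 to n = 2.18) the reflected ray undergoes no phase shift.
Exactly one π shift → a net half-wave offset.
For minimum reflection here: 2 n t = m λ.
λ = 2 n t / m = 5900 / m nm.
m=7: 843 nm (IR); m=8: 737 nm (visible); m=9: 656 nm (visible); m=10: 590 nm (visible); m=11: 536 nm (visible); m=12: 492 nm (visible); m=13: 454 nm (visible); m=14: 421 nm (visible); m=15: 393 nm (visible); m=16: 369 nm (UV).

8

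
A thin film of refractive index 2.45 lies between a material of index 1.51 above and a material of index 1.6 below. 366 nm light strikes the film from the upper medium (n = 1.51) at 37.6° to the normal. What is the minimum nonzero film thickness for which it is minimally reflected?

Ray reflecting at the top interface goes from n = 1.51 toward n = 2.45: a half-wave phase shift.
At the lower boundary (n = 2.45 to n = 1.6) the reflected ray undergoes no phase shift.
The two reflections differ by half a wavelength.
With one net inversion, destructive interference in reflection requires 2 n t cos θ_r = m λ.
Snell's law: 1.51 sin 37.6° = 2.45 sin θ_r → sin θ_r = 0.376, cos θ_r = 0.927.
Minimum nonzero at m = 1: t = λ / (2 n cos θ_r) = 366 / (2 × 2.45 × 0.927) = 80.6 nm.

80.6 nm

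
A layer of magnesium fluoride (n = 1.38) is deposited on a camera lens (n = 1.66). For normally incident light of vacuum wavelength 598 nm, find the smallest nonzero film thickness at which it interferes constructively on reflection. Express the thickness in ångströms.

Top surface (1.0 → 1.38): reflection off a higher-index medium gives a half-wave phase shift.
Bottom surface (1.38 → 1.66): reflection off a higher-index medium gives a half-wave phase shift.
Zero or two π shifts → no net half-wave offset.
With no net inversion, constructive interference in reflection requires 2 n t = m λ.
Minimum nonzero at m = 1: t = λ / (2 n) = 598 / (2 × 1.38) = 217 nm.

2167 Å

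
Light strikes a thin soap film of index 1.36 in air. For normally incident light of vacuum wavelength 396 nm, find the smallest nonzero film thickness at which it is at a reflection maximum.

72.8 nm

Top surface (1.0 → 1.36): reflection off a higher-index medium gives a half-wave phase shift.
Ray reflecting at the bottom interface goes from n = 1.36 toward n = 1.0: no phase shift.
The two reflections differ by half a wavelength.
So the condition for constructive reflection is 2 n t = (m + ½) λ.
Minimum at m = 0: t = λ / (4 n) = 396 / (4 × 1.36) = 72.8 nm.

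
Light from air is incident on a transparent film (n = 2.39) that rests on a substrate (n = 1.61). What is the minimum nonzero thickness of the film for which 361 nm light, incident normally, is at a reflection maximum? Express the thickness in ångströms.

378 Å

At the upper boundary (n = 1.0 to n = 2.39) the reflected ray undergoes a half-wave phase shift.
Ray reflecting at the bottom interface goes from n = 2.39 toward n = 1.61: no phase shift.
The two reflections differ by half a wavelength.
For maximum reflection here: 2 n t = (m + ½) λ.
Minimum at m = 0: t = λ / (4 n) = 361 / (4 × 2.39) = 37.8 nm.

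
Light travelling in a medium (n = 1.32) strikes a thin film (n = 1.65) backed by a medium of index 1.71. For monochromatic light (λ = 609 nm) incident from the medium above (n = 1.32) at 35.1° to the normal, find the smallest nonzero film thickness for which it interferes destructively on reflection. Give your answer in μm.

0.104 μm

Ray reflecting at the top interface goes from n = 1.32 toward n = 1.65: a half-wave phase shift.
At the lower boundary (n = 1.65 to n = 1.71) the reflected ray undergoes a half-wave phase shift.
The two reflections carry the same phase change, so no net offset.
So the condition for destructive reflection is 2 n t cos θ_r = (m + ½) λ.
Snell's law: 1.32 sin 35.1° = 1.65 sin θ_r → sin θ_r = 0.460, cos θ_r = 0.888.
Minimum at m = 0: t = λ / (4 n cos θ_r) = 609 / (4 × 1.65 × 0.888) = 104 nm.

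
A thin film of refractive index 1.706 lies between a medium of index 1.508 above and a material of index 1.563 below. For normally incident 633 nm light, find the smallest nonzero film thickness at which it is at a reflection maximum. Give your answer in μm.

Top surface (1.508 → 1.706): reflection off a higher-index medium gives a half-wave phase shift.
At the lower boundary (n = 1.706 to n = 1.563) the reflected ray undergoes no phase shift.
The two reflections differ by half a wavelength.
With one net inversion, constructive interference in reflection requires 2 n t = (m + ½) λ.
Minimum at m = 0: t = λ / (4 n) = 633 / (4 × 1.706) = 92.8 nm.

0.0928 μm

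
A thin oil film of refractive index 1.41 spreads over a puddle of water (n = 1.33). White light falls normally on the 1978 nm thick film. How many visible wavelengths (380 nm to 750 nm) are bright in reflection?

Ray reflecting at the top interface goes from n = 1.0 toward n = 1.41: a half-wave phase shift.
At the lower boundary (n = 1.41 to n = 1.33) the reflected ray undergoes no phase shift.
Exactly one π shift → a net half-wave offset.
So the condition for constructive reflection is 2 n t = (m + ½) λ.
λ = 2 n t / (m + ½) = 5578 / (m + ½) nm.
m=6: 858 nm (IR); m=7: 744 nm (visible); m=8: 656 nm (visible); m=9: 587 nm (visible); m=10: 531 nm (visible); m=11: 485 nm (visible); m=12: 446 nm (visible); m=13: 413 nm (visible); m=14: 385 nm (visible); m=15: 360 nm (UV).

8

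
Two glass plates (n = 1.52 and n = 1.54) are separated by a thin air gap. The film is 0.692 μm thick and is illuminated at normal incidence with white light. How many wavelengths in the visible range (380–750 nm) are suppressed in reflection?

Top surface (1.52 → 1.0): reflection off a lower-index medium gives no phase shift.
At the lower boundary (n = 1.0 to n = 1.54) the reflected ray undergoes a half-wave phase shift.
Exactly one π shift → a net half-wave offset.
With one net inversion, destructive interference in reflection requires 2 n t = m λ.
λ = 2 n t / m = 1384 / m nm.
m=1: 1384 nm (IR); m=2: 692 nm (visible); m=3: 461 nm (visible); m=4: 346 nm (UV).

2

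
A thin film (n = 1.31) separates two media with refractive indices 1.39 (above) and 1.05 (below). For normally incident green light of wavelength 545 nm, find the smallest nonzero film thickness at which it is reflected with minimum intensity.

At the upper boundary (n = 1.39 to n = 1.31) the reflected ray undergoes no phase shift.
Bottom surface (1.31 → 1.05): reflection off a lower-index medium gives no phase shift.
Zero or two π shifts → no net half-wave offset.
So the condition for destructive reflection is 2 n t = (m + ½) λ.
Minimum at m = 0: t = λ / (4 n) = 545 / (4 × 1.31) = 104 nm.

104 nm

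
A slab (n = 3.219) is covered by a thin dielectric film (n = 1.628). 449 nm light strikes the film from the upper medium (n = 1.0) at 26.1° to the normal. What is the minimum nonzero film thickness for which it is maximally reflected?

At the upper boundary (n = 1.0 to n = 1.628) the reflected ray undergoes a half-wave phase shift.
Ray reflecting at the bottom interface goes from n = 1.628 toward n = 3.219: a half-wave phase shift.
The two reflections carry the same phase change, so no net offset.
For strong reflection here: 2 n t cos θ_r = m λ.
Snell's law: 1.0 sin 26.1° = 1.628 sin θ_r → sin θ_r = 0.270, cos θ_r = 0.963.
Minimum nonzero at m = 1: t = λ / (2 n cos θ_r) = 449 / (2 × 1.628 × 0.963) = 143 nm.

143 nm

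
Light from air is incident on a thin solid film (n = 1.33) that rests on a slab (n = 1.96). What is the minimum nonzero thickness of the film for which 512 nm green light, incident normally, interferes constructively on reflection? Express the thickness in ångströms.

Top surface (1.0 → 1.33): reflection off a higher-index medium gives a half-wave phase shift.
At the lower boundary (n = 1.33 to n = 1.96) the reflected ray undergoes a half-wave phase shift.
Zero or two π shifts → no net half-wave offset.
With no net inversion, constructive interference in reflection requires 2 n t = m λ.
Minimum nonzero at m = 1: t = λ / (2 n) = 512 / (2 × 1.33) = 192 nm.

1925 Å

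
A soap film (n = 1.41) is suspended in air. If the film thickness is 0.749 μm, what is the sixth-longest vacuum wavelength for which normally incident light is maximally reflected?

Top surface (1.0 → 1.41): reflection off a higher-index medium gives a half-wave phase shift.
Ray reflecting at the bottom interface goes from n = 1.41 toward n = 1.0: no phase shift.
Net: one phase inversion between the two reflected rays.
For maximum reflection here: 2 n t = (m + ½) λ.
λ = 2 n t / (m + ½). The sixth-longest wavelength is m = 5: λ = 2 × 1.41 × 749 / 5.50 = 384 nm.

384 nm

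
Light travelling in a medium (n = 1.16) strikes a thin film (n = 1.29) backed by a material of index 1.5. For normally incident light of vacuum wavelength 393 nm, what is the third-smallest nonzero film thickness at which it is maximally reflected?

At the upper boundary (n = 1.16 to n = 1.29) the reflected ray undergoes a half-wave phase shift.
At the lower boundary (n = 1.29 to n = 1.5) the reflected ray undergoes a half-wave phase shift.
Net: no relative phase inversion (both shifts match).
For strong reflection here: 2 n t = m λ.
The third-smallest nonzero thickness corresponds to m = 3: t = m λ / (2 n) = 3.00 × 393 / (2 × 1.29) = 457 nm.

457 nm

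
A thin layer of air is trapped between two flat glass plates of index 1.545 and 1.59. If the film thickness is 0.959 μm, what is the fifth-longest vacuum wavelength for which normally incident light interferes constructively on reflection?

Top surface (1.545 → 1.0): reflection off a lower-index medium gives no phase shift.
At the lower boundary (n = 1.0 to n = 1.59) the reflected ray undergoes a half-wave phase shift.
The two reflections differ by half a wavelength.
So the condition for constructive reflection is 2 n t = (m + ½) λ.
λ = 2 n t / (m + ½). The fifth-longest wavelength is m = 4: λ = 2 × 1.0 × 959 / 4.50 = 426 nm.

426 nm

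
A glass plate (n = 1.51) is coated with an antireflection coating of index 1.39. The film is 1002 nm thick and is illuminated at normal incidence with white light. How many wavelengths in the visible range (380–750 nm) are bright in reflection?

Top surface (1.0 → 1.39): reflection off a higher-index medium gives a half-wave phase shift.
At the lower boundary (n = 1.39 to n = 1.51) the reflected ray undergoes a half-wave phase shift.
The two reflections carry the same phase change, so no net offset.
For strong reflection here: 2 n t = m λ.
λ = 2 n t / m = 2786 / m nm.
m=3: 929 nm (IR); m=4: 696 nm (visible); m=5: 557 nm (visible); m=6: 464 nm (visible); m=7: 398 nm (visible); m=8: 348 nm (UV).

4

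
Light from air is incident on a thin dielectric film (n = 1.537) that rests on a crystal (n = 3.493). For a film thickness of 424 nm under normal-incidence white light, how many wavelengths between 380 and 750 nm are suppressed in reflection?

At the upper boundary (n = 1.0 to n = 1.537) the reflected ray undergoes a half-wave phase shift.
Bottom surface (1.537 → 3.493): reflection off a higher-index medium gives a half-wave phase shift.
Net: no relative phase inversion (both shifts match).
For weak reflection here: 2 n t = (m + ½) λ.
λ = 2 n t / (m + ½) = 1303 / (m + ½) nm.
m=1: 869 nm (IR); m=2: 521 nm (visible); m=3: 372 nm (UV).

1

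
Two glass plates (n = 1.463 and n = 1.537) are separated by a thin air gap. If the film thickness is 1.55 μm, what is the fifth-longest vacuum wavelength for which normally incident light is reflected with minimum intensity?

Top surface (1.463 → 1.0): reflection off a lower-index medium gives no phase shift.
Bottom surface (1.0 → 1.537): reflection off a higher-index medium gives a half-wave phase shift.
Exactly one π shift → a net half-wave offset.
For dark reflection here: 2 n t = m λ.
λ = 2 n t / m. The fifth-longest wavelength is m = 5: λ = 2 × 1.0 × 1550 / 5.00 = 620 nm.

620 nm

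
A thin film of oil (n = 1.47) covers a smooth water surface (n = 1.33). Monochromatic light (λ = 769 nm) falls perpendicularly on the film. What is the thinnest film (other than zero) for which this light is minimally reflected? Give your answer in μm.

At the upper boundary (n = 1.0 to n = 1.47) the reflected ray undergoes a half-wave phase shift.
At the lower boundary (n = 1.47 to n = 1.33) the reflected ray undergoes no phase shift.
Exactly one π shift → a net half-wave offset.
With one net inversion, destructive interference in reflection requires 2 n t = m λ.
Minimum nonzero at m = 1: t = λ / (2 n) = 769 / (2 × 1.47) = 262 nm.

0.262 μm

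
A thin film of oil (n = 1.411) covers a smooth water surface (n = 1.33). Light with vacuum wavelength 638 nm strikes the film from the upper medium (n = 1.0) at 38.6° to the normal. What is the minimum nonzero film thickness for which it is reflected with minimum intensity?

Top surface (1.0 → 1.411): reflection off a higher-index medium gives a half-wave phase shift.
At the lower boundary (n = 1.411 to n = 1.33) the reflected ray undergoes no phase shift.
Exactly one π shift → a net half-wave offset.
With one net inversion, destructive interference in reflection requires 2 n t cos θ_r = m λ.
Snell's law: 1.0 sin 38.6° = 1.411 sin θ_r → sin θ_r = 0.442, cos θ_r = 0.897.
Minimum nonzero at m = 1: t = λ / (2 n cos θ_r) = 638 / (2 × 1.411 × 0.897) = 252 nm.

252 nm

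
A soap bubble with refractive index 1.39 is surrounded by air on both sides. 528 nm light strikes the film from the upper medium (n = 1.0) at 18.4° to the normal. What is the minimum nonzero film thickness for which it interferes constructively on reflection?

97.5 nm

At the upper boundary (n = 1.0 to n = 1.39) the reflected ray undergoes a half-wave phase shift.
Ray reflecting at the bottom interface goes from n = 1.39 toward n = 1.0: no phase shift.
Net: one phase inversion between the two reflected rays.
For maximum reflection here: 2 n t cos θ_r = (m + ½) λ.
Snell's law: 1.0 sin 18.4° = 1.39 sin θ_r → sin θ_r = 0.227, cos θ_r = 0.974.
Minimum at m = 0: t = λ / (4 n cos θ_r) = 528 / (4 × 1.39 × 0.974) = 97.5 nm.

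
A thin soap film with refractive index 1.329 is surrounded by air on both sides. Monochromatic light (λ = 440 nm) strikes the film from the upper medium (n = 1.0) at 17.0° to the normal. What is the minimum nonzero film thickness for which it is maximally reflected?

84.8 nm

Ray reflecting at the top interface goes from n = 1.0 toward n = 1.329: a half-wave phase shift.
At the lower boundary (n = 1.329 to n = 1.0) the reflected ray undergoes no phase shift.
Exactly one π shift → a net half-wave offset.
With one net inversion, constructive interference in reflection requires 2 n t cos θ_r = (m + ½) λ.
Snell's law: 1.0 sin 17.0° = 1.329 sin θ_r → sin θ_r = 0.220, cos θ_r = 0.976.
Minimum at m = 0: t = λ / (4 n cos θ_r) = 440 / (4 × 1.329 × 0.976) = 84.8 nm.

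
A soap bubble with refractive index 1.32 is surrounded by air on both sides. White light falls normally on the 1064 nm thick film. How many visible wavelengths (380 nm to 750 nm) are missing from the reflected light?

4

Top surface (1.0 → 1.32): reflection off a higher-index medium gives a half-wave phase shift.
Ray reflecting at the bottom interface goes from n = 1.32 toward n = 1.0: no phase shift.
The two reflections differ by half a wavelength.
With one net inversion, destructive interference in reflection requires 2 n t = m λ.
λ = 2 n t / m = 2809 / m nm.
m=3: 936 nm (IR); m=4: 702 nm (visible); m=5: 562 nm (visible); m=6: 468 nm (visible); m=7: 401 nm (visible); m=8: 351 nm (UV).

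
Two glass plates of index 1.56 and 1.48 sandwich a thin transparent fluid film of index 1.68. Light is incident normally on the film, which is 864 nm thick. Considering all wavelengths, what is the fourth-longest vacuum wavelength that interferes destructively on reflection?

726 nm

At the upper boundary (n = 1.56 to n = 1.68) the reflected ray undergoes a half-wave phase shift.
Bottom surface (1.68 → 1.48): reflection off a lower-index medium gives no phase shift.
Exactly one π shift → a net half-wave offset.
So the condition for destructive reflection is 2 n t = m λ.
λ = 2 n t / m. The fourth-longest wavelength is m = 4: λ = 2 × 1.68 × 864 / 4.00 = 726 nm.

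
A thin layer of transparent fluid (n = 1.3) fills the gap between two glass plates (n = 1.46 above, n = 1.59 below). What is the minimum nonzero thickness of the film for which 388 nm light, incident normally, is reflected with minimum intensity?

At the upper boundary (n = 1.46 to n = 1.3) the reflected ray undergoes no phase shift.
Bottom surface (1.3 → 1.59): reflection off a higher-index medium gives a half-wave phase shift.
Net: one phase inversion between the two reflected rays.
With one net inversion, destructive interference in reflection requires 2 n t = m λ.
Minimum nonzero at m = 1: t = λ / (2 n) = 388 / (2 × 1.3) = 149 nm.

149 nm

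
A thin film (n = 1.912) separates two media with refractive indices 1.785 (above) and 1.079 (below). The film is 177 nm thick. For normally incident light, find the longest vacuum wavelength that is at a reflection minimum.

677 nm

Ray reflecting at the top interface goes from n = 1.785 toward n = 1.912: a half-wave phase shift.
Bottom surface (1.912 → 1.079): reflection off a lower-index medium gives no phase shift.
Net: one phase inversion between the two reflected rays.
With one net inversion, destructive interference in reflection requires 2 n t = m λ.
λ = 2 n t / m. The longest wavelength is m = 1: λ = 2 × 1.912 × 177 / 1.00 = 677 nm.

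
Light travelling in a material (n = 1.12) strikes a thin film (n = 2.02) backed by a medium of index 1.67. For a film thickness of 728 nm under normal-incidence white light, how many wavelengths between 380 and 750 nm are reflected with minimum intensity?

Top surface (1.12 → 2.02): reflection off a higher-index medium gives a half-wave phase shift.
Ray reflecting at the bottom interface goes from n = 2.02 toward n = 1.67: no phase shift.
The two reflections differ by half a wavelength.
For weak reflection here: 2 n t = m λ.
λ = 2 n t / m = 2941 / m nm.
m=3: 980 nm (IR); m=4: 735 nm (visible); m=5: 588 nm (visible); m=6: 490 nm (visible); m=7: 420 nm (visible); m=8: 368 nm (UV).

4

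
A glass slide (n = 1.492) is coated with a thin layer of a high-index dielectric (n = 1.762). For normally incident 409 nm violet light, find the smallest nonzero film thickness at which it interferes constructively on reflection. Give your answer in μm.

0.0580 μm

At the upper boundary (n = 1.0 to n = 1.762) the reflected ray undergoes a half-wave phase shift.
At the lower boundary (n = 1.762 to n = 1.492) the reflected ray undergoes no phase shift.
The two reflections differ by half a wavelength.
So the condition for constructive reflection is 2 n t = (m + ½) λ.
Minimum at m = 0: t = λ / (4 n) = 409 / (4 × 1.762) = 58.0 nm.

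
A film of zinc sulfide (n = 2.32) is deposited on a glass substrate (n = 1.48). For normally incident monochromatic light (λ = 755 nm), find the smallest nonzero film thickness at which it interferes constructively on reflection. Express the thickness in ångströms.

814 Å

Ray reflecting at the top interface goes from n = 1.0 toward n = 2.32: a half-wave phase shift.
Bottom surface (2.32 → 1.48): reflection off a lower-index medium gives no phase shift.
Net: one phase inversion between the two reflected rays.
With one net inversion, constructive interference in reflection requires 2 n t = (m + ½) λ.
Minimum at m = 0: t = λ / (4 n) = 755 / (4 × 2.32) = 81.4 nm.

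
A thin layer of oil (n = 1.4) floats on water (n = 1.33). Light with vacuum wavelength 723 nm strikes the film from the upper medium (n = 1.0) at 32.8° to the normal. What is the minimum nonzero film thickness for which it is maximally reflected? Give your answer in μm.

Top surface (1.0 → 1.4): reflection off a higher-index medium gives a half-wave phase shift.
At the lower boundary (n = 1.4 to n = 1.33) the reflected ray undergoes no phase shift.
Net: one phase inversion between the two reflected rays.
With one net inversion, constructive interference in reflection requires 2 n t cos θ_r = (m + ½) λ.
Snell's law: 1.0 sin 32.8° = 1.4 sin θ_r → sin θ_r = 0.387, cos θ_r = 0.922.
Minimum at m = 0: t = λ / (4 n cos θ_r) = 723 / (4 × 1.4 × 0.922) = 140 nm.

0.140 μm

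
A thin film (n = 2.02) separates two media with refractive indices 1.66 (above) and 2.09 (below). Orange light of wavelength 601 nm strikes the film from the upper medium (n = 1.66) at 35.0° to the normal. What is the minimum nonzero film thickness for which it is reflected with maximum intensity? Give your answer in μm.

0.169 μm

Top surface (1.66 → 2.02): reflection off a higher-index medium gives a half-wave phase shift.
Bottom surface (2.02 → 2.09): reflection off a higher-index medium gives a half-wave phase shift.
The two reflections carry the same phase change, so no net offset.
With no net inversion, constructive interference in reflection requires 2 n t cos θ_r = m λ.
Snell's law: 1.66 sin 35.0° = 2.02 sin θ_r → sin θ_r = 0.471, cos θ_r = 0.882.
Minimum nonzero at m = 1: t = λ / (2 n cos θ_r) = 601 / (2 × 2.02 × 0.882) = 169 nm.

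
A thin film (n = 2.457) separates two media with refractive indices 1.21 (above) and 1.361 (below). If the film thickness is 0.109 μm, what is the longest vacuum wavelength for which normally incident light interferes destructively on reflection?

536 nm

At the upper boundary (n = 1.21 to n = 2.457) the reflected ray undergoes a half-wave phase shift.
Bottom surface (2.457 → 1.361): reflection off a lower-index medium gives no phase shift.
Exactly one π shift → a net half-wave offset.
So the condition for destructive reflection is 2 n t = m λ.
λ = 2 n t / m. The longest wavelength is m = 1: λ = 2 × 2.457 × 109 / 1.00 = 536 nm.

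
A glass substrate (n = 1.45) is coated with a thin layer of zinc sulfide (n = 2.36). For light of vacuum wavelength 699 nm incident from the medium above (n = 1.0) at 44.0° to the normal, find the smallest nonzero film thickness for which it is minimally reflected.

155 nm

Ray reflecting at the top interface goes from n = 1.0 toward n = 2.36: a half-wave phase shift.
Bottom surface (2.36 → 1.45): reflection off a lower-index medium gives no phase shift.
Exactly one π shift → a net half-wave offset.
For minimum reflection here: 2 n t cos θ_r = m λ.
Snell's law: 1.0 sin 44.0° = 2.36 sin θ_r → sin θ_r = 0.294, cos θ_r = 0.956.
Minimum nonzero at m = 1: t = λ / (2 n cos θ_r) = 699 / (2 × 2.36 × 0.956) = 155 nm.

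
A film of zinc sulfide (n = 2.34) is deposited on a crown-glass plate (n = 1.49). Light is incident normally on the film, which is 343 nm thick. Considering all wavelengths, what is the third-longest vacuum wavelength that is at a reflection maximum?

642 nm

Top surface (1.0 → 2.34): reflection off a higher-index medium gives a half-wave phase shift.
At the lower boundary (n = 2.34 to n = 1.49) the reflected ray undergoes no phase shift.
Exactly one π shift → a net half-wave offset.
So the condition for constructive reflection is 2 n t = (m + ½) λ.
λ = 2 n t / (m + ½). The third-longest wavelength is m = 2: λ = 2 × 2.34 × 343 / 2.50 = 642 nm.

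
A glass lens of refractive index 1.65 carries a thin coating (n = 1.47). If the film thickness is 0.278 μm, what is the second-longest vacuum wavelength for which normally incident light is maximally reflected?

Top surface (1.0 → 1.47): reflection off a higher-index medium gives a half-wave phase shift.
Ray reflecting at the bottom interface goes from n = 1.47 toward n = 1.65: a half-wave phase shift.
Zero or two π shifts → no net half-wave offset.
So the condition for constructive reflection is 2 n t = m λ.
λ = 2 n t / m. The second-longest wavelength is m = 2: λ = 2 × 1.47 × 278 / 2.00 = 409 nm.

409 nm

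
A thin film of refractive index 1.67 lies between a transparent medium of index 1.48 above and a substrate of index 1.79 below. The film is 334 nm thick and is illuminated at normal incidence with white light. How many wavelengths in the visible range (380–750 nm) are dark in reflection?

2

Top surface (1.48 → 1.67): reflection off a higher-index medium gives a half-wave phase shift.
At the lower boundary (n = 1.67 to n = 1.79) the reflected ray undergoes a half-wave phase shift.
Net: no relative phase inversion (both shifts match).
For dark reflection here: 2 n t = (m + ½) λ.
λ = 2 n t / (m + ½) = 1116 / (m + ½) nm.
m=0: 2231 nm (IR); m=1: 744 nm (visible); m=2: 446 nm (visible); m=3: 319 nm (UV).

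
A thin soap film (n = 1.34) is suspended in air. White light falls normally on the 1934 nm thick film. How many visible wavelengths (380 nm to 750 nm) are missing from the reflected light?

7

At the upper boundary (n = 1.0 to n = 1.34) the reflected ray undergoes a half-wave phase shift.
Bottom surface (1.34 → 1.0): reflection off a lower-index medium gives no phase shift.
Net: one phase inversion between the two reflected rays.
With one net inversion, destructive interference in reflection requires 2 n t = m λ.
λ = 2 n t / m = 5183 / m nm.
m=6: 864 nm (IR); m=7: 740 nm (visible); m=8: 648 nm (visible); m=9: 576 nm (visible); m=10: 518 nm (visible); m=11: 471 nm (visible); m=12: 432 nm (visible); m=13: 399 nm (visible); m=14: 370 nm (UV).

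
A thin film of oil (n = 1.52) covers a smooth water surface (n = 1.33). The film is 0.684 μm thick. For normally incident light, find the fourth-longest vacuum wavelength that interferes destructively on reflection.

Ray reflecting at the top interface goes from n = 1.0 toward n = 1.52: a half-wave phase shift.
At the lower boundary (n = 1.52 to n = 1.33) the reflected ray undergoes no phase shift.
Exactly one π shift → a net half-wave offset.
So the condition for destructive reflection is 2 n t = m λ.
λ = 2 n t / m. The fourth-longest wavelength is m = 4: λ = 2 × 1.52 × 684 / 4.00 = 520 nm.

520 nm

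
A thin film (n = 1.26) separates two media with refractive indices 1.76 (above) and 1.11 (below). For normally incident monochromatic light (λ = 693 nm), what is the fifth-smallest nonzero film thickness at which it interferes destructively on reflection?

Top surface (1.76 → 1.26): reflection off a lower-index medium gives no phase shift.
At the lower boundary (n = 1.26 to n = 1.11) the reflected ray undergoes no phase shift.
Net: no relative phase inversion (both shifts match).
So the condition for destructive reflection is 2 n t = (m + ½) λ.
The fifth-smallest nonzero thickness corresponds to m = 4: t = (m + ½) λ / (2 n) = 4.50 × 693 / (2 × 1.26) = 1238 nm.

1238 nm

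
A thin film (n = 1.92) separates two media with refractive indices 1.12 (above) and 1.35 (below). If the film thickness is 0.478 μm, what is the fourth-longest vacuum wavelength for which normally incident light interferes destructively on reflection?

Ray reflecting at the top interface goes from n = 1.12 toward n = 1.92: a half-wave phase shift.
Ray reflecting at the bottom interface goes from n = 1.92 toward n = 1.35: no phase shift.
Exactly one π shift → a net half-wave offset.
With one net inversion, destructive interference in reflection requires 2 n t = m λ.
λ = 2 n t / m. The fourth-longest wavelength is m = 4: λ = 2 × 1.92 × 478 / 4.00 = 459 nm.

459 nm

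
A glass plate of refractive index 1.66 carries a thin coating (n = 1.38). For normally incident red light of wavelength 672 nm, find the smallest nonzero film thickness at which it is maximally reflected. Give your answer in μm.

0.243 μm

At the upper boundary (n = 1.0 to n = 1.38) the reflected ray undergoes a half-wave phase shift.
At the lower boundary (n = 1.38 to n = 1.66) the reflected ray undergoes a half-wave phase shift.
The two reflections carry the same phase change, so no net offset.
For strong reflection here: 2 n t = m λ.
Minimum nonzero at m = 1: t = λ / (2 n) = 672 / (2 × 1.38) = 243 nm.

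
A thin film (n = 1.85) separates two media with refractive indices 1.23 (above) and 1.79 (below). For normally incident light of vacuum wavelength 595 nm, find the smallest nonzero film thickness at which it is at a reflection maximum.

80.4 nm

Top surface (1.23 → 1.85): reflection off a higher-index medium gives a half-wave phase shift.
At the lower boundary (n = 1.85 to n = 1.79) the reflected ray undergoes no phase shift.
The two reflections differ by half a wavelength.
With one net inversion, constructive interference in reflection requires 2 n t = (m + ½) λ.
Minimum at m = 0: t = λ / (4 n) = 595 / (4 × 1.85) = 80.4 nm.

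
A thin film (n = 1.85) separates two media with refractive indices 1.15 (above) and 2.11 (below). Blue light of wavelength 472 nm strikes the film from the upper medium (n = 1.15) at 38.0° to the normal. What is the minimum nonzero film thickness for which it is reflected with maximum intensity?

138 nm

Ray reflecting at the top interface goes from n = 1.15 toward n = 1.85: a half-wave phase shift.
Ray reflecting at the bottom interface goes from n = 1.85 toward n = 2.11: a half-wave phase shift.
The two reflections carry the same phase change, so no net offset.
With no net inversion, constructive interference in reflection requires 2 n t cos θ_r = m λ.
Snell's law: 1.15 sin 38.0° = 1.85 sin θ_r → sin θ_r = 0.383, cos θ_r = 0.924.
Minimum nonzero at m = 1: t = λ / (2 n cos θ_r) = 472 / (2 × 1.85 × 0.924) = 138 nm.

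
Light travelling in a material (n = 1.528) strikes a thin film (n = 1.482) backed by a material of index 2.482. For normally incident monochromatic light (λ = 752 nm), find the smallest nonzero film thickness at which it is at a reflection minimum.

254 nm

At the upper boundary (n = 1.528 to n = 1.482) the reflected ray undergoes no phase shift.
At the lower boundary (n = 1.482 to n = 2.482) the reflected ray undergoes a half-wave phase shift.
Net: one phase inversion between the two reflected rays.
So the condition for destructive reflection is 2 n t = m λ.
Minimum nonzero at m = 1: t = λ / (2 n) = 752 / (2 × 1.482) = 254 nm.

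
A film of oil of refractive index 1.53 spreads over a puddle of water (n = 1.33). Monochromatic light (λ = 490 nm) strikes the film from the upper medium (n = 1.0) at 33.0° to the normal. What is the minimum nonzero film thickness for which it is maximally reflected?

85.7 nm

At the upper boundary (n = 1.0 to n = 1.53) the reflected ray undergoes a half-wave phase shift.
Bottom surface (1.53 → 1.33): reflection off a lower-index medium gives no phase shift.
Exactly one π shift → a net half-wave offset.
With one net inversion, constructive interference in reflection requires 2 n t cos θ_r = (m + ½) λ.
Snell's law: 1.0 sin 33.0° = 1.53 sin θ_r → sin θ_r = 0.356, cos θ_r = 0.934.
Minimum at m = 0: t = λ / (4 n cos θ_r) = 490 / (4 × 1.53 × 0.934) = 85.7 nm.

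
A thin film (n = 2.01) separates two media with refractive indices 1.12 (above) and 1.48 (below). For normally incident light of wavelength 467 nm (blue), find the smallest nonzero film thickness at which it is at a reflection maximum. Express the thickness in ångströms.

At the upper boundary (n = 1.12 to n = 2.01) the reflected ray undergoes a half-wave phase shift.
At the lower boundary (n = 2.01 to n = 1.48) the reflected ray undergoes no phase shift.
Net: one phase inversion between the two reflected rays.
So the condition for constructive reflection is 2 n t = (m + ½) λ.
Minimum at m = 0: t = λ / (4 n) = 467 / (4 × 2.01) = 58.1 nm.

581 Å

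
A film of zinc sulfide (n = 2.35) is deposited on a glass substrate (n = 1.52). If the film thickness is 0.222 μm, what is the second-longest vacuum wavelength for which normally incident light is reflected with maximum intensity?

696 nm

Ray reflecting at the top interface goes from n = 1.0 toward n = 2.35: a half-wave phase shift.
At the lower boundary (n = 2.35 to n = 1.52) the reflected ray undergoes no phase shift.
Exactly one π shift → a net half-wave offset.
With one net inversion, constructive interference in reflection requires 2 n t = (m + ½) λ.
λ = 2 n t / (m + ½). The second-longest wavelength is m = 1: λ = 2 × 2.35 × 222 / 1.50 = 696 nm.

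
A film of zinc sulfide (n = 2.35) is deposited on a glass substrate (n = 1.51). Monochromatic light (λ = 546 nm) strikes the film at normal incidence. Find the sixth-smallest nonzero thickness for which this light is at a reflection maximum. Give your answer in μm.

0.639 μm

Ray reflecting at the top interface goes from n = 1.0 toward n = 2.35: a half-wave phase shift.
Ray reflecting at the bottom interface goes from n = 2.35 toward n = 1.51: no phase shift.
Net: one phase inversion between the two reflected rays.
For bright reflection here: 2 n t = (m + ½) λ.
The sixth-smallest nonzero thickness corresponds to m = 5: t = (m + ½) λ / (2 n) = 5.50 × 546 / (2 × 2.35) = 639 nm.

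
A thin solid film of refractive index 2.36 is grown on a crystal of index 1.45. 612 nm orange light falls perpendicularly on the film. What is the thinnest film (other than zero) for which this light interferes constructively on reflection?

Top surface (1.0 → 2.36): reflection off a higher-index medium gives a half-wave phase shift.
At the lower boundary (n = 2.36 to n = 1.45) the reflected ray undergoes no phase shift.
Exactly one π shift → a net half-wave offset.
For strong reflection here: 2 n t = (m + ½) λ.
Minimum at m = 0: t = λ / (4 n) = 612 / (4 × 2.36) = 64.8 nm.

64.8 nm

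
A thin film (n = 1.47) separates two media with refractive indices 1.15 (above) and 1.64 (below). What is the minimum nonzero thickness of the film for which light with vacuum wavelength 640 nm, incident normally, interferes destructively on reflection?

109 nm

At the upper boundary (n = 1.15 to n = 1.47) the reflected ray undergoes a half-wave phase shift.
Bottom surface (1.47 → 1.64): reflection off a higher-index medium gives a half-wave phase shift.
Zero or two π shifts → no net half-wave offset.
So the condition for destructive reflection is 2 n t = (m + ½) λ.
Minimum at m = 0: t = λ / (4 n) = 640 / (4 × 1.47) = 109 nm.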